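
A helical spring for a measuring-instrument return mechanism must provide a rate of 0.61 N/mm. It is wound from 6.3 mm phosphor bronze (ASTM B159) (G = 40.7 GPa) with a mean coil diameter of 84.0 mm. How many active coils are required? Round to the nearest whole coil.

N_a = Gd⁴/(8D³k) = (40.7×10³ × 6.3⁴)/(8 × 84.0³ × 0.61)
    = 6.41146e+07 / 2.8924e+06 = 22.17 → 22 coils

22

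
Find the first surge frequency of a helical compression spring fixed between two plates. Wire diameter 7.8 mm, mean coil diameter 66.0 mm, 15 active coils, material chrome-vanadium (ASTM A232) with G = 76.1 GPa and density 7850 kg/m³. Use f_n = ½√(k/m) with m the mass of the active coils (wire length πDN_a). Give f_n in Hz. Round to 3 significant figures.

k = Gd⁴/(8D³N_a) = (76.1×10³)(7.8⁴)/(8·66.0³·15) = 8.1649 N/mm = 8164.9 N/m
Wire length L = πDN_a = π·66.0·15 = 3110.2 mm
m = ρ·(πd²/4)·L = 7850 × 47.784×10⁻⁶ m² × 3.1102 m = 1.1666 kg
f_n = ½√(k/m) = 0.5·√(8164.9/1.1666) = 0.5·√(6998.7) = 41.829 Hz

41.8 Hz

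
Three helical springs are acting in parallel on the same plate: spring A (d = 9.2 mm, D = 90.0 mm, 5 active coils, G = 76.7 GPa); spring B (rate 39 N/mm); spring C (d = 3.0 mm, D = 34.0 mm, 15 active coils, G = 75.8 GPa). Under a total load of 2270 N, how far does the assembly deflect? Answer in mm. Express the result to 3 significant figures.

38.4 mm

k_A = Gd⁴/(8D³N_a) = (76.7×10³)(9.2⁴)/(8·90.0³·5) = 18.843 N/mm
k_C = Gd⁴/(8D³N_a) = (75.8×10³)(3.0⁴)/(8·34.0³·15) = 1.3018 N/mm
Parallel: k_eq = 18.843 + 39 + 1.3018 = 59.145 N/mm
δ = F/k_eq = 2270/59.145 = 38.38 mm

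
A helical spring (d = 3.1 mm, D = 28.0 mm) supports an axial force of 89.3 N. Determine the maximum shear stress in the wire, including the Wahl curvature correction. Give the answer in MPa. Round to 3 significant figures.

248 MPa

Spring index C = D/d = 28.0/3.1 = 9.0323
K_W = (4C−1)/(4C−4) + 0.615/C = 35.129/32.129 + 0.0681 = 1.1615
τ₀ = 8FD/(πd³) = 8·89.3·28.0/(π·3.1³) = 20003.2/93.591 = 213.73 MPa
τ_max = K·τ₀ = 1.1615 × 213.73 = 248.24 MPa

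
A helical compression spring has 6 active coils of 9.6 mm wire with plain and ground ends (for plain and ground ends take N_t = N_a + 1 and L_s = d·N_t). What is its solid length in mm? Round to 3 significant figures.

67.2 mm

plain and ground ends: N_t = N_a + 1 = 6 + 1 = 7
L_s = d·N_t = 9.6 × 7 = 67.2 mm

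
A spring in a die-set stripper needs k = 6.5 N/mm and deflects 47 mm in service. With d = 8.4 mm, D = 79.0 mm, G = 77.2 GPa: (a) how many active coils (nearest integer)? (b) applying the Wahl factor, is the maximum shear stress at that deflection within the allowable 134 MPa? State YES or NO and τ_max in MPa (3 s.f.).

N_a = Gd⁴/(8D³k) = (77.2×10³)(8.4⁴)/(8·79.0³·6.5) = 14.99 → N_a = 15
Actual rate k = Gd⁴/(8D³·15) = 6.4964 N/mm
Working load F = kδ = 6.4964·47 = 305.33 N
C = 79.0/8.4 = 9.4048; K_W = (4C−1)/(4C−4)+0.615/C = 1.1546
τ_max = K_W·8FD/(πd³) = 1.1546·103.63 = 119.66 MPa
τ_max ≤ 134 MPa → acceptable

(a) 15 coils; (b) YES, τ_max = 120 MPa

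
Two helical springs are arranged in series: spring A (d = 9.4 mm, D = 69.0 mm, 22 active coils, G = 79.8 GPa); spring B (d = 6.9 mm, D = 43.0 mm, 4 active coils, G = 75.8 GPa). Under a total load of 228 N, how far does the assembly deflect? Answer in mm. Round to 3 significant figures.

k_A = Gd⁴/(8D³N_a) = (79.8×10³)(9.4⁴)/(8·69.0³·22) = 10.776 N/mm
k_B = Gd⁴/(8D³N_a) = (75.8×10³)(6.9⁴)/(8·43.0³·4) = 67.532 N/mm
Series: 1/k_eq = 1/10.776 + 1/67.532 = 0.10761; k_eq = 9.2931 N/mm
δ = F/k_eq = 228/9.2931 = 24.534 mm

24.5 mm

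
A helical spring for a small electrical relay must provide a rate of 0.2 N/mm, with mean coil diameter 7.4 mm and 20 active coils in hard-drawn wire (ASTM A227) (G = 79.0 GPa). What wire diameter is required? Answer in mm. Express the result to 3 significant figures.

0.637 mm

d = (8D³N_a·k / G)^(1/4) = (8·7.4³·20·0.2 / (79.0×10³))^0.25
  = (0.16414)^0.25 = 0.6365 mm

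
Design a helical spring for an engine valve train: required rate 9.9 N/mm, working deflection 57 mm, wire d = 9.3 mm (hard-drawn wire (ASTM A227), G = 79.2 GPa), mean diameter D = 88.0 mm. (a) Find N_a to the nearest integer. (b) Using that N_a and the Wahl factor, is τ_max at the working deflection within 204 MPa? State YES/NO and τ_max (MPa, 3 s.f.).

(a) 11 coils; (b) YES, τ_max = 181 MPa

N_a = Gd⁴/(8D³k) = (79.2×10³)(9.3⁴)/(8·88.0³·9.9) = 10.98 → N_a = 11
Actual rate k = Gd⁴/(8D³·11) = 9.8793 N/mm
Working load F = kδ = 9.8793·57 = 563.12 N
C = 88.0/9.3 = 9.4624; K_W = (4C−1)/(4C−4)+0.615/C = 1.1536
τ_max = K_W·8FD/(πd³) = 1.1536·156.88 = 180.98 MPa
τ_max ≤ 204 MPa → acceptable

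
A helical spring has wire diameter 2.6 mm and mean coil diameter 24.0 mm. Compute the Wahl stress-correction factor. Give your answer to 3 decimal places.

C = D/d = 24.0/2.6 = 9.2308
K_W = (4C−1)/(4C−4) + 0.615/C = 35.923/32.923 + 0.0666 = 1.1577

1.158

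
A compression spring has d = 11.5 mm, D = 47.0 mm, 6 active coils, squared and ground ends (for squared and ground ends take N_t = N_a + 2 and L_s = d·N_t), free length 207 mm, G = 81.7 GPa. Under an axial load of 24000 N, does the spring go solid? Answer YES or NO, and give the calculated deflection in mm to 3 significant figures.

k = Gd⁴/(8D³N_a) = (81.7×10³)(11.5⁴)/(8·47.0³·6) = 286.73 N/mm
N_t = 8; L_s = 11.5·8 = 92 mm; δ_solid = L₀ − L_s = 207 − 92 = 115 mm
δ = F/k = 24000/286.73 = 83.701 mm
δ < δ_solid → spring does not go solid

NO, δ = 83.7 mm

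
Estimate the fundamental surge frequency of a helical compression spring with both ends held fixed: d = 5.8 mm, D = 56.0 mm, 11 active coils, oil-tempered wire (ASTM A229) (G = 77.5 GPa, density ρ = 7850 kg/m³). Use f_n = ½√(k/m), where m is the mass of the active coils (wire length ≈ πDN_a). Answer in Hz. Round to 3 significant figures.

59.5 Hz

k = Gd⁴/(8D³N_a) = (77.5×10³)(5.8⁴)/(8·56.0³·11) = 5.675 N/mm = 5675 N/m
Wire length L = πDN_a = π·56.0·11 = 1935.2 mm
m = ρ·(πd²/4)·L = 7850 × 26.421×10⁻⁶ m² × 1.9352 m = 0.40137 kg
f_n = ½√(k/m) = 0.5·√(5675/0.40137) = 0.5·√(14139) = 59.454 Hz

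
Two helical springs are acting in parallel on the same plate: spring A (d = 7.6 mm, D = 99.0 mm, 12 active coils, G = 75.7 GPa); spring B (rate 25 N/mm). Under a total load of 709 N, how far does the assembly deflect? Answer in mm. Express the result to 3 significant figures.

k_A = Gd⁴/(8D³N_a) = (75.7×10³)(7.6⁴)/(8·99.0³·12) = 2.7113 N/mm
Parallel: k_eq = 2.7113 + 25 = 27.711 N/mm
δ = F/k_eq = 709/27.711 = 25.585 mm

25.6 mm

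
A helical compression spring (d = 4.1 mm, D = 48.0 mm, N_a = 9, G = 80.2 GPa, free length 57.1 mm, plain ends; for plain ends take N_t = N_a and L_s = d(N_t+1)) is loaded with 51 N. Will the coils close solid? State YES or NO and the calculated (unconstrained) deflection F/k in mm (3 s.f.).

YES, δ = 17.9 mm

k = Gd⁴/(8D³N_a) = (80.2×10³)(4.1⁴)/(8·48.0³·9) = 2.8461 N/mm
N_t = 9; L_s = 4.1·10 = 41 mm; δ_solid = L₀ − L_s = 57.1 − 41 = 16.1 mm
δ = F/k = 51/2.8461 = 17.919 mm
δ ≥ δ_solid → spring goes solid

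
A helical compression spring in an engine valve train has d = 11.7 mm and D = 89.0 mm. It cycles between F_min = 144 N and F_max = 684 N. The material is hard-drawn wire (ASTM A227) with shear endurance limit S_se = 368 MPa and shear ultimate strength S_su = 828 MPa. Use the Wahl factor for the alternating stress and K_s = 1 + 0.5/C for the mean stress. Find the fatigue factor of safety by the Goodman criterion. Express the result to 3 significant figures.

5.01

C = D/d = 89.0/11.7 = 7.6068; K_W = (4C−1)/(4C−4)+0.615/C = 1.1944; K_s = 1+0.5/C = 1.0657
F_a = (F_max−F_min)/2 = 270 N; F_m = (F_max+F_min)/2 = 414 N
τ_a = K_W·8F_aD/(πd³) = 1.1944 × 38.206 = 45.632 MPa
τ_m = K_s·8F_mD/(πd³) = 1.0657 × 58.583 = 62.434 MPa
Goodman: 1/n_f = τ_a/S_se + τ_m/S_su = 45.632/368 + 62.434/828 = 0.12400 + 0.07540 = 0.1994
n_f = 1/0.1994 = 5.015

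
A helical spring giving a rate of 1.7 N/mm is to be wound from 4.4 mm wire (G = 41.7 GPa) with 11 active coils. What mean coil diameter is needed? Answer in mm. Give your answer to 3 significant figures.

D = (Gd⁴/(8N_a·k))^(1/3) = (41.7×10³·4.4⁴/(8·11·1.7))^(1/3)
  = (104476)^(1/3) = 47.0983 mm

47.1 mm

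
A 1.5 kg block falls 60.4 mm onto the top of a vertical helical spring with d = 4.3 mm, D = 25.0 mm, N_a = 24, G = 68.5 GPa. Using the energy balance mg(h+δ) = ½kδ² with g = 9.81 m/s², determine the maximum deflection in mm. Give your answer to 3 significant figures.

17.1 mm

k = Gd⁴/(8D³N_a) = (68.5×10³)(4.3⁴)/(8·25.0³·24) = 7.8063 N/mm
W = mg = 1.5 × 9.81 = 14.715 N
½kδ² − Wδ − Wh = 0 → δ = (W + √(W² + 2kWh))/k
δ = (14.715 + √(216.53 + 13876.2))/7.8063 = (14.715 + 118.71)/7.8063 = 17.092 mm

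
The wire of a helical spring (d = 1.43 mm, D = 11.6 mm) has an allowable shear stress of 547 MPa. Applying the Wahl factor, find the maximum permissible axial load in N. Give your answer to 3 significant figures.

45.8 N

C = D/d = 11.6/1.43 = 8.1119
K_W = (4C−1)/(4C−4) + 0.615/C = 31.448/28.448 + 0.0758 = 1.1813
τ_max = K·8FD/(πd³) → F_max = τ_allow·πd³/(8DK)
F_max = 547·π·1.43³/(8·11.6·1.1813) = 5025.1/109.62 = 45.84 N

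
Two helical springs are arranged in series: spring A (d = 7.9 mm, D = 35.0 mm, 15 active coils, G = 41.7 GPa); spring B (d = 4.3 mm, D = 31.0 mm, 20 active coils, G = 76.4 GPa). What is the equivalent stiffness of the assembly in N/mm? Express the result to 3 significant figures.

k_A = Gd⁴/(8D³N_a) = (41.7×10³)(7.9⁴)/(8·35.0³·15) = 31.569 N/mm
k_B = Gd⁴/(8D³N_a) = (76.4×10³)(4.3⁴)/(8·31.0³·20) = 5.4798 N/mm
Series: 1/k_eq = 1/31.569 + 1/5.4798 = 0.21417; k_eq = 4.6693 N/mm

4.67 N/mm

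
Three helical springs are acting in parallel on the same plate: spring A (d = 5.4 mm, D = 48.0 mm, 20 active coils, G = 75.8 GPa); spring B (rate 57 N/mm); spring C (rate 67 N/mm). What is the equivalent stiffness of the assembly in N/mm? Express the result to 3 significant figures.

128 N/mm

k_A = Gd⁴/(8D³N_a) = (75.8×10³)(5.4⁴)/(8·48.0³·20) = 3.6425 N/mm
Parallel: k_eq = 3.6425 + 57 + 67 = 127.64 N/mm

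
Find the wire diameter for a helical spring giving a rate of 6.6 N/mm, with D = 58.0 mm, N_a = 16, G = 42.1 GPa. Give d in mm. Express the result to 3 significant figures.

7.91 mm

d = (8D³N_a·k / G)^(1/4) = (8·58.0³·16·6.6 / (42.1×10³))^0.25
  = (3915.2)^0.25 = 7.9102 mm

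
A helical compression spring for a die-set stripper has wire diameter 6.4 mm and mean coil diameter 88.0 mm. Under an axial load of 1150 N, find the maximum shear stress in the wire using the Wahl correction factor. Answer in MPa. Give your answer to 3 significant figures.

1080 MPa

Spring index C = D/d = 88.0/6.4 = 13.7500
K_W = (4C−1)/(4C−4) + 0.615/C = 54.000/51.000 + 0.0447 = 1.1036
τ₀ = 8FD/(πd³) = 8·1150·88.0/(π·6.4³) = 809600/823.55 = 983.06 MPa
τ_max = K·τ₀ = 1.1036 × 983.06 = 1084.9 MPa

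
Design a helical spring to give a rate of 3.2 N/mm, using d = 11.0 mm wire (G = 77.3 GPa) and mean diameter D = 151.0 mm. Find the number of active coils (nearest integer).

13

N_a = Gd⁴/(8D³k) = (77.3×10³ × 11.0⁴)/(8 × 151.0³ × 3.2)
    = 1.13175e+09 / 8.81395e+07 = 12.84 → 13 coils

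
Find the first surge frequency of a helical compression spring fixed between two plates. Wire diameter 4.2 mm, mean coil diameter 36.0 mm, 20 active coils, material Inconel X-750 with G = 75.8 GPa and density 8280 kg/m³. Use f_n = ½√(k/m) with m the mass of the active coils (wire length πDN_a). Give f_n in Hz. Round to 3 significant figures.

55.2 Hz

k = Gd⁴/(8D³N_a) = (75.8×10³)(4.2⁴)/(8·36.0³·20) = 3.1596 N/mm = 3159.6 N/m
Wire length L = πDN_a = π·36.0·20 = 2261.9 mm
m = ρ·(πd²/4)·L = 8280 × 13.854×10⁻⁶ m² × 2.2619 m = 0.25948 kg
f_n = ½√(k/m) = 0.5·√(3159.6/0.25948) = 0.5·√(12177) = 55.175 Hz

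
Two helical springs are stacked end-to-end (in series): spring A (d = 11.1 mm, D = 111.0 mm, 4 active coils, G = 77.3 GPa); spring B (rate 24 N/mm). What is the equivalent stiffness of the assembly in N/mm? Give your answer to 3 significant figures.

k_A = Gd⁴/(8D³N_a) = (77.3×10³)(11.1⁴)/(8·111.0³·4) = 26.813 N/mm
Series: 1/k_eq = 1/26.813 + 1/24 = 0.078961; k_eq = 12.664 N/mm

12.7 N/mm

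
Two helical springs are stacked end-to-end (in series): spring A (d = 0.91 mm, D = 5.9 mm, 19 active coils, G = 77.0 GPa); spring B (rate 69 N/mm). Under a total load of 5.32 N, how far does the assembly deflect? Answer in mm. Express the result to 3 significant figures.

k_A = Gd⁴/(8D³N_a) = (77.0×10³)(0.91⁴)/(8·5.9³·19) = 1.6914 N/mm
Series: 1/k_eq = 1/1.6914 + 1/69 = 0.6057; k_eq = 1.651 N/mm
δ = F/k_eq = 5.32/1.651 = 3.2223 mm

3.22 mm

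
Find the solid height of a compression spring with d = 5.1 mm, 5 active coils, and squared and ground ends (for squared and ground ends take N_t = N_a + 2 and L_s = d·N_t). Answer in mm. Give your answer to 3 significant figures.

35.7 mm

squared and ground ends: N_t = N_a + 2 = 5 + 2 = 7
L_s = d·N_t = 5.1 × 7 = 35.7 mm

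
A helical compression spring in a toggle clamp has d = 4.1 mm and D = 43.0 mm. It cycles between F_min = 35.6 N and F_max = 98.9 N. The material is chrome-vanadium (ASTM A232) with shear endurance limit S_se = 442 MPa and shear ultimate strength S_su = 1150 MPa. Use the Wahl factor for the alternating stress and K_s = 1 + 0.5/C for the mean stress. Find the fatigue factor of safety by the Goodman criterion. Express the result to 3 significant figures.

C = D/d = 43.0/4.1 = 10.4878; K_W = (4C−1)/(4C−4)+0.615/C = 1.1377; K_s = 1+0.5/C = 1.0477
F_a = (F_max−F_min)/2 = 31.65 N; F_m = (F_max+F_min)/2 = 67.25 N
τ_a = K_W·8F_aD/(πd³) = 1.1377 × 50.284 = 57.208 MPa
τ_m = K_s·8F_mD/(πd³) = 1.0477 × 106.84 = 111.94 MPa
Goodman: 1/n_f = τ_a/S_se + τ_m/S_su = 57.208/442 + 111.94/1150 = 0.12943 + 0.09734 = 0.22677
n_f = 1/0.22677 = 4.41

4.41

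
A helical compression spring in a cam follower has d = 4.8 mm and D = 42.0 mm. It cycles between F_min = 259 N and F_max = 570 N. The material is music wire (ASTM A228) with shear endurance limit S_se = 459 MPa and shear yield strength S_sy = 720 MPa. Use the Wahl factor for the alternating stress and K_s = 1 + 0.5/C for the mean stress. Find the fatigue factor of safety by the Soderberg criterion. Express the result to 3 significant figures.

C = D/d = 42.0/4.8 = 8.7500; K_W = (4C−1)/(4C−4)+0.615/C = 1.1671; K_s = 1+0.5/C = 1.0571
F_a = (F_max−F_min)/2 = 155.5 N; F_m = (F_max+F_min)/2 = 414.5 N
τ_a = K_W·8F_aD/(πd³) = 1.1671 × 150.38 = 175.5 MPa
τ_m = K_s·8F_mD/(πd³) = 1.0571 × 400.86 = 423.76 MPa
Soderberg: 1/n_f = τ_a/S_se + τ_m/S_sy = 175.5/459 + 423.76/720 = 0.38236 + 0.58856 = 0.97092
n_f = 1/0.97092 = 1.03

1.03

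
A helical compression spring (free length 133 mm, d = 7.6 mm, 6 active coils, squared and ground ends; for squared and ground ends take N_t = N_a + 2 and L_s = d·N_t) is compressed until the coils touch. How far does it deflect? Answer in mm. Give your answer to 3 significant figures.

N_t = 8; L_s = 7.6·8 = 60.8 mm
δ_solid = L₀ − L_s = 133 − 60.8 = 72.2 mm

72.2 mm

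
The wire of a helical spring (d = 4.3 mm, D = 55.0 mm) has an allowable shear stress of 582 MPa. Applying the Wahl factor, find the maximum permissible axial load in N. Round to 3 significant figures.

C = D/d = 55.0/4.3 = 12.7907
K_W = (4C−1)/(4C−4) + 0.615/C = 50.163/47.163 + 0.0481 = 1.1117
τ_max = K·8FD/(πd³) → F_max = τ_allow·πd³/(8DK)
F_max = 582·π·4.3³/(8·55.0·1.1117) = 1.4537e+05/489.14 = 297.19 N

297 N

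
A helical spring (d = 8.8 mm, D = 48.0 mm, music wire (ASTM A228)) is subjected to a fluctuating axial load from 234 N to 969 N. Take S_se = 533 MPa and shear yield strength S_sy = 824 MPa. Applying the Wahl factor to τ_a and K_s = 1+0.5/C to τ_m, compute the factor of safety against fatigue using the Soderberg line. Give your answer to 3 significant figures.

C = D/d = 48.0/8.8 = 5.4545; K_W = (4C−1)/(4C−4)+0.615/C = 1.2811; K_s = 1+0.5/C = 1.0917
F_a = (F_max−F_min)/2 = 367.5 N; F_m = (F_max+F_min)/2 = 601.5 N
τ_a = K_W·8F_aD/(πd³) = 1.2811 × 65.916 = 84.446 MPa
τ_m = K_s·8F_mD/(πd³) = 1.0917 × 107.89 = 117.78 MPa
Soderberg: 1/n_f = τ_a/S_se + τ_m/S_sy = 84.446/533 + 117.78/824 = 0.15844 + 0.14293 = 0.30137
n_f = 1/0.30137 = 3.318

3.32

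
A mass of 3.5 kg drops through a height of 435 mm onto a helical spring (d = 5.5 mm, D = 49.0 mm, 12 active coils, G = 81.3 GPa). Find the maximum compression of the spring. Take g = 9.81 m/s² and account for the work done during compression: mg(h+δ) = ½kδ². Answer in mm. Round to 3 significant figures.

k = Gd⁴/(8D³N_a) = (81.3×10³)(5.5⁴)/(8·49.0³·12) = 6.5869 N/mm
W = mg = 3.5 × 9.81 = 34.335 N
½kδ² − Wδ − Wh = 0 → δ = (W + √(W² + 2kWh))/k
δ = (34.335 + √(1178.9 + 196761))/6.5869 = (34.335 + 444.9)/6.5869 = 72.756 mm

72.8 mm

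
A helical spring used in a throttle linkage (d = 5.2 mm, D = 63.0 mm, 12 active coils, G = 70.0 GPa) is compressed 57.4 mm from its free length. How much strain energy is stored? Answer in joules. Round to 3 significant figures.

k = Gd⁴/(8D³N_a) = (70.0×10³)(5.2⁴)/(8·63.0³·12) = 2.1322 N/mm
U = ½kδ² = 0.5 × 2.1322 × 57.4² = 3512.5 N·mm = 3.5125 J

3.51 J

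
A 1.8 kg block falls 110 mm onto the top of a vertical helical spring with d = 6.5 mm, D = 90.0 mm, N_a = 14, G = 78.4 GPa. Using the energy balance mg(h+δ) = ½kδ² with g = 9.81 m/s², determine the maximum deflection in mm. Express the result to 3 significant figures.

k = Gd⁴/(8D³N_a) = (78.4×10³)(6.5⁴)/(8·90.0³·14) = 1.7141 N/mm
W = mg = 1.8 × 9.81 = 17.658 N
½kδ² − Wδ − Wh = 0 → δ = (W + √(W² + 2kWh))/k
δ = (17.658 + √(311.8 + 6658.68))/1.7141 = (17.658 + 83.489)/1.7141 = 59.011 mm

59.0 mm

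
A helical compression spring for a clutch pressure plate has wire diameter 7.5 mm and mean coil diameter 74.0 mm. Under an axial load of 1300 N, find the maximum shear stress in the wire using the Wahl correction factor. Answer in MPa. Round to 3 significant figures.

Spring index C = D/d = 74.0/7.5 = 9.8667
K_W = (4C−1)/(4C−4) + 0.615/C = 38.467/35.467 + 0.0623 = 1.1469
τ₀ = 8FD/(πd³) = 8·1300·74.0/(π·7.5³) = 769600/1325.4 = 580.67 MPa
τ_max = K·τ₀ = 1.1469 × 580.67 = 665.98 MPa

666 MPa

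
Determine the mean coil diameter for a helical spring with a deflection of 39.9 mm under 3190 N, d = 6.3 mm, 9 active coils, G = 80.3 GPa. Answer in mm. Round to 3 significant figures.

Required rate k = F/δ = 3190/39.9 = 79.95 N/mm
D = (Gd⁴/(8N_a·k))^(1/3) = (80.3×10³·6.3⁴/(8·9·79.95))^(1/3)
  = (21974.9)^(1/3) = 28.0097 mm

28.0 mm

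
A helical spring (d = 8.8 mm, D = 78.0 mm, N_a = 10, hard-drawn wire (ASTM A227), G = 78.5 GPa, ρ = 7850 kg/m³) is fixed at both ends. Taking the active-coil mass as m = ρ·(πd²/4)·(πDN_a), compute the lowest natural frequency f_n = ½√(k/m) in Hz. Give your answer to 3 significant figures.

51.5 Hz

k = Gd⁴/(8D³N_a) = (78.5×10³)(8.8⁴)/(8·78.0³·10) = 12.4 N/mm = 12400 N/m
Wire length L = πDN_a = π·78.0·10 = 2450.4 mm
m = ρ·(πd²/4)·L = 7850 × 60.821×10⁻⁶ m² × 2.4504 m = 1.17 kg
f_n = ½√(k/m) = 0.5·√(12400/1.17) = 0.5·√(10599) = 51.475 Hz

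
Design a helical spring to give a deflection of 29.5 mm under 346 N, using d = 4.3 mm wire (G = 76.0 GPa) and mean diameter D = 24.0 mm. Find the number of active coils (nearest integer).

20

Required rate k = F/δ = 346/29.5 = 11.729 N/mm
N_a = Gd⁴/(8D³k) = (76.0×10³ × 4.3⁴)/(8 × 24.0³ × 11.729)
    = 2.59829e+07 / 1.29711e+06 = 20.03 → 20 coils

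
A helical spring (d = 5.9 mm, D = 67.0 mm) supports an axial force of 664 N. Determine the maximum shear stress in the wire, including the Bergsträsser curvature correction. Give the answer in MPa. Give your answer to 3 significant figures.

Spring index C = D/d = 67.0/5.9 = 11.3559
K_B = (4C+2)/(4C−3) = 47.424/42.424 = 1.1179
τ₀ = 8FD/(πd³) = 8·664·67.0/(π·5.9³) = 355904/645.22 = 551.6 MPa
τ_max = K·τ₀ = 1.1179 × 551.6 = 616.61 MPa

617 MPa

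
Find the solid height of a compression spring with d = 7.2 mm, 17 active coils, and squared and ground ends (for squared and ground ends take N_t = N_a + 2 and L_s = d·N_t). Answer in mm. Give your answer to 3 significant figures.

137 mm

squared and ground ends: N_t = N_a + 2 = 17 + 2 = 19
L_s = d·N_t = 7.2 × 19 = 136.8 mm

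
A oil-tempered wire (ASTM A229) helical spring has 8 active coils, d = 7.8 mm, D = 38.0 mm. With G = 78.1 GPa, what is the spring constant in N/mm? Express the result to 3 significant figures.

82.3 N/mm

k = Gd⁴/(8D³N_a) = (78.1×10³ × 7.8⁴) / (8 × 38.0³ × 8)
  = 2.89088e+08 / 3.51181e+06 = 82.319 N/mm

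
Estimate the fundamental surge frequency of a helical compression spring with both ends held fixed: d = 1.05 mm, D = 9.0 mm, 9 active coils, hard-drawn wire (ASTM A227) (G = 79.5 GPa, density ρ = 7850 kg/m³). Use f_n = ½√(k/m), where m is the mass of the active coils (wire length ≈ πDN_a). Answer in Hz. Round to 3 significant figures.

516 Hz

k = Gd⁴/(8D³N_a) = (79.5×10³)(1.05⁴)/(8·9.0³·9) = 1.841 N/mm = 1841 N/m
Wire length L = πDN_a = π·9.0·9 = 254.47 mm
m = ρ·(πd²/4)·L = 7850 × 0.8659×10⁻⁶ m² × 0.25447 m = 0.0017297 kg
f_n = ½√(k/m) = 0.5·√(1841/0.0017297) = 0.5·√(1.0644e+06) = 515.84 Hz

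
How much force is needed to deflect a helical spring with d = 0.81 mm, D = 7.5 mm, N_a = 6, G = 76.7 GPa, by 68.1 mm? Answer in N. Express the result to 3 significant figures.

k = Gd⁴/(8D³N_a) = (76.7×10³)(0.81⁴)/(8·7.5³·6) = 1.6305 N/mm
F = k·δ = 1.6305 × 68.1 = 111.03 N

111 N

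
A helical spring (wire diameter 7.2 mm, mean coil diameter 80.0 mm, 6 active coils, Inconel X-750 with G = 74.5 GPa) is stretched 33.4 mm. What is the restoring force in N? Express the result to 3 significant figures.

272 N

k = Gd⁴/(8D³N_a) = (74.5×10³)(7.2⁴)/(8·80.0³·6) = 8.1466 N/mm
F = k·δ = 8.1466 × 33.4 = 272.1 N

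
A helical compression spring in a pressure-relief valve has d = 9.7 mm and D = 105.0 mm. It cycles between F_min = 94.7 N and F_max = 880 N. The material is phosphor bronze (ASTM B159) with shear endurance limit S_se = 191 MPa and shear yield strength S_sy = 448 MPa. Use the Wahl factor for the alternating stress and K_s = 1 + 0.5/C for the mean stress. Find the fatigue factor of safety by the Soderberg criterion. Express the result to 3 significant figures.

0.984

C = D/d = 105.0/9.7 = 10.8247; K_W = (4C−1)/(4C−4)+0.615/C = 1.1332; K_s = 1+0.5/C = 1.0462
F_a = (F_max−F_min)/2 = 392.65 N; F_m = (F_max+F_min)/2 = 487.35 N
τ_a = K_W·8F_aD/(πd³) = 1.1332 × 115.03 = 130.35 MPa
τ_m = K_s·8F_mD/(πd³) = 1.0462 × 142.78 = 149.37 MPa
Soderberg: 1/n_f = τ_a/S_se + τ_m/S_sy = 130.35/191 + 149.37/448 = 0.68246 + 0.33342 = 1.0159
n_f = 1/1.0159 = 0.9844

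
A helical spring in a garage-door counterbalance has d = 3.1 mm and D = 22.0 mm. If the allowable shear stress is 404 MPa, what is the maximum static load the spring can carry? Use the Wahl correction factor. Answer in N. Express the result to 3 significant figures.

178 N

C = D/d = 22.0/3.1 = 7.0968
K_W = (4C−1)/(4C−4) + 0.615/C = 27.387/24.387 + 0.0867 = 1.2097
τ_max = K·8FD/(πd³) → F_max = τ_allow·πd³/(8DK)
F_max = 404·π·3.1³/(8·22.0·1.2097) = 37811/212.9 = 177.6 N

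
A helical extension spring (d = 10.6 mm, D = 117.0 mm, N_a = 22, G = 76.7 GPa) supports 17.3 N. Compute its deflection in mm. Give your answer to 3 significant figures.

k = Gd⁴/(8D³N_a) = (76.7×10³)(10.6⁴)/(8·117.0³·22) = 3.4352 N/mm
δ = F/k = 17.3 / 3.4352 = 5.0361 mm

5.04 mm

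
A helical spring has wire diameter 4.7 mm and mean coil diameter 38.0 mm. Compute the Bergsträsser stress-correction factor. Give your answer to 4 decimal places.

1.1704

C = D/d = 38.0/4.7 = 8.0851
K_B = (4C+2)/(4C−3) = 34.340/29.340 = 1.1704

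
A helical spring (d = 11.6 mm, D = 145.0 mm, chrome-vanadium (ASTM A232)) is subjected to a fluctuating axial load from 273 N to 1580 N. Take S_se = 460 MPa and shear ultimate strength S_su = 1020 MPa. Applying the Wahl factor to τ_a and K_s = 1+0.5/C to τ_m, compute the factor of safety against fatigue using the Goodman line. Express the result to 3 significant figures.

C = D/d = 145.0/11.6 = 12.5000; K_W = (4C−1)/(4C−4)+0.615/C = 1.1144; K_s = 1+0.5/C = 1.0400
F_a = (F_max−F_min)/2 = 653.5 N; F_m = (F_max+F_min)/2 = 926.5 N
τ_a = K_W·8F_aD/(πd³) = 1.1144 × 154.59 = 172.28 MPa
τ_m = K_s·8F_mD/(πd³) = 1.0400 × 219.17 = 227.94 MPa
Goodman: 1/n_f = τ_a/S_se + τ_m/S_su = 172.28/460 + 227.94/1020 = 0.37452 + 0.22347 = 0.59798
n_f = 1/0.59798 = 1.672

1.67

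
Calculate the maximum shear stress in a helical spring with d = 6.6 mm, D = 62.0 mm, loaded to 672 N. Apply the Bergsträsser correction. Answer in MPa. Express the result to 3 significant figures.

422 MPa

Spring index C = D/d = 62.0/6.6 = 9.3939
K_B = (4C+2)/(4C−3) = 39.576/34.576 = 1.1446
τ₀ = 8FD/(πd³) = 8·672·62.0/(π·6.6³) = 333312/903.2 = 369.04 MPa
τ_max = K·τ₀ = 1.1446 × 369.04 = 422.4 MPa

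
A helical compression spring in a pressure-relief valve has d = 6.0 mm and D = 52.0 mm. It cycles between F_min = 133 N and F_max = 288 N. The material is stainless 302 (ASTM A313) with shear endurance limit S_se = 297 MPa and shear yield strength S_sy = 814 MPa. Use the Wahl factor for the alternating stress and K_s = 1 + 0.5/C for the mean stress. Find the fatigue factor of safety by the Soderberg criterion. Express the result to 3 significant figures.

C = D/d = 52.0/6.0 = 8.6667; K_W = (4C−1)/(4C−4)+0.615/C = 1.1688; K_s = 1+0.5/C = 1.0577
F_a = (F_max−F_min)/2 = 77.5 N; F_m = (F_max+F_min)/2 = 210.5 N
τ_a = K_W·8F_aD/(πd³) = 1.1688 × 47.511 = 55.53 MPa
τ_m = K_s·8F_mD/(πd³) = 1.0577 × 129.05 = 136.49 MPa
Soderberg: 1/n_f = τ_a/S_se + τ_m/S_sy = 55.53/297 + 136.49/814 = 0.18697 + 0.16768 = 0.35465
n_f = 1/0.35465 = 2.82

2.82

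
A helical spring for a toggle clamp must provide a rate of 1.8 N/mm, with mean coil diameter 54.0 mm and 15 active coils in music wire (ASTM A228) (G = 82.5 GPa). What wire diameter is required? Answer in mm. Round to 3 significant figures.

4.51 mm

d = (8D³N_a·k / G)^(1/4) = (8·54.0³·15·1.8 / (82.5×10³))^0.25
  = (412.27)^0.25 = 4.5060 mm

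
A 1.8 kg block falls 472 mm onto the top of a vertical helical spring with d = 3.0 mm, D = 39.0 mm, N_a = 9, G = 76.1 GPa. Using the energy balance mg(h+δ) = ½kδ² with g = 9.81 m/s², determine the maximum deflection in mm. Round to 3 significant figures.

120 mm

k = Gd⁴/(8D³N_a) = (76.1×10³)(3.0⁴)/(8·39.0³·9) = 1.4433 N/mm
W = mg = 1.8 × 9.81 = 17.658 N
½kδ² − Wδ − Wh = 0 → δ = (W + √(W² + 2kWh))/k
δ = (17.658 + √(311.8 + 24057.9))/1.4433 = (17.658 + 156.11)/1.4433 = 120.4 mm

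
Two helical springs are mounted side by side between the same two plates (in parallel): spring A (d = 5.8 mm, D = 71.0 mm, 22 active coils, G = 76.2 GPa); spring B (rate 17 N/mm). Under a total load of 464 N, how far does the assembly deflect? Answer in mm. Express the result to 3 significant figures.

k_A = Gd⁴/(8D³N_a) = (76.2×10³)(5.8⁴)/(8·71.0³·22) = 1.3689 N/mm
Parallel: k_eq = 1.3689 + 17 = 18.369 N/mm
δ = F/k_eq = 464/18.369 = 25.26 mm

25.3 mm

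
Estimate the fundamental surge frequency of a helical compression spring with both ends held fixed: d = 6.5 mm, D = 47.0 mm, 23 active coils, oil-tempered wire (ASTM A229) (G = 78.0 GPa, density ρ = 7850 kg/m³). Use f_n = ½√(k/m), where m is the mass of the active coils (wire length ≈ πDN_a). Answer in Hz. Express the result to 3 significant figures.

45.4 Hz

k = Gd⁴/(8D³N_a) = (78.0×10³)(6.5⁴)/(8·47.0³·23) = 7.2885 N/mm = 7288.5 N/m
Wire length L = πDN_a = π·47.0·23 = 3396.1 mm
m = ρ·(πd²/4)·L = 7850 × 33.183×10⁻⁶ m² × 3.3961 m = 0.88463 kg
f_n = ½√(k/m) = 0.5·√(7288.5/0.88463) = 0.5·√(8239) = 45.384 Hz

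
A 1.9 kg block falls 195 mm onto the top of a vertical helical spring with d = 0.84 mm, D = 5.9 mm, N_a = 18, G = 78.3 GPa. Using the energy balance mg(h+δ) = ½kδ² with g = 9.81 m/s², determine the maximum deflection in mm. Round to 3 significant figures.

k = Gd⁴/(8D³N_a) = (78.3×10³)(0.84⁴)/(8·5.9³·18) = 1.3181 N/mm
W = mg = 1.9 × 9.81 = 18.639 N
½kδ² − Wδ − Wh = 0 → δ = (W + √(W² + 2kWh))/k
δ = (18.639 + √(347.41 + 9581.81))/1.3181 = (18.639 + 99.645)/1.3181 = 89.736 mm

89.7 mm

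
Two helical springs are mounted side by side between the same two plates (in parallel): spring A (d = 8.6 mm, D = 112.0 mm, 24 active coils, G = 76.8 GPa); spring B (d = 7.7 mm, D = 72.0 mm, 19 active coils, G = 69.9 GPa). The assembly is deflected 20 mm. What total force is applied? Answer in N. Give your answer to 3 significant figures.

118 N

k_A = Gd⁴/(8D³N_a) = (76.8×10³)(8.6⁴)/(8·112.0³·24) = 1.5574 N/mm
k_B = Gd⁴/(8D³N_a) = (69.9×10³)(7.7⁴)/(8·72.0³·19) = 4.3311 N/mm
Parallel: k_eq = 1.5574 + 4.3311 = 5.8885 N/mm
F = k_eq·δ = 5.8885·20 = 117.77 N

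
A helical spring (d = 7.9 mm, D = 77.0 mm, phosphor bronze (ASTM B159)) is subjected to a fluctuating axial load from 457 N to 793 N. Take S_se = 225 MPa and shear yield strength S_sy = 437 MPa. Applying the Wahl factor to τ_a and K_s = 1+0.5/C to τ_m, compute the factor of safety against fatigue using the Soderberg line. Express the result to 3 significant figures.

C = D/d = 77.0/7.9 = 9.7468; K_W = (4C−1)/(4C−4)+0.615/C = 1.1488; K_s = 1+0.5/C = 1.0513
F_a = (F_max−F_min)/2 = 168 N; F_m = (F_max+F_min)/2 = 625 N
τ_a = K_W·8F_aD/(πd³) = 1.1488 × 66.813 = 76.757 MPa
τ_m = K_s·8F_mD/(πd³) = 1.0513 × 248.56 = 261.31 MPa
Soderberg: 1/n_f = τ_a/S_se + τ_m/S_sy = 76.757/225 + 261.31/437 = 0.34114 + 0.59796 = 0.93911
n_f = 1/0.93911 = 1.065

1.06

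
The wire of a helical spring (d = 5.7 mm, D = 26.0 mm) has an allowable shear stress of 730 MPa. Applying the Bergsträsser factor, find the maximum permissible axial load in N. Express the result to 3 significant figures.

C = D/d = 26.0/5.7 = 4.5614
K_B = (4C+2)/(4C−3) = 20.246/15.246 = 1.3280
τ_max = K·8FD/(πd³) → F_max = τ_allow·πd³/(8DK)
F_max = 730·π·5.7³/(8·26.0·1.3280) = 4.2471e+05/276.22 = 1537.6 N

1540 N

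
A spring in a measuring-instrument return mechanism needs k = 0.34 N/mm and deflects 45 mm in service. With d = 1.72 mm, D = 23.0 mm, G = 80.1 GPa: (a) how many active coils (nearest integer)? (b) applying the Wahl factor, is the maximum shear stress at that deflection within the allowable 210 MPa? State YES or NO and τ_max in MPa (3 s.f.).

N_a = Gd⁴/(8D³k) = (80.1×10³)(1.72⁴)/(8·23.0³·0.34) = 21.18 → N_a = 21
Actual rate k = Gd⁴/(8D³·21) = 0.34297 N/mm
Working load F = kδ = 0.34297·45 = 15.434 N
C = 23.0/1.72 = 13.3721; K_W = (4C−1)/(4C−4)+0.615/C = 1.1066
τ_max = K_W·8FD/(πd³) = 1.1066·177.64 = 196.58 MPa
τ_max ≤ 210 MPa → acceptable

(a) 21 coils; (b) YES, τ_max = 197 MPa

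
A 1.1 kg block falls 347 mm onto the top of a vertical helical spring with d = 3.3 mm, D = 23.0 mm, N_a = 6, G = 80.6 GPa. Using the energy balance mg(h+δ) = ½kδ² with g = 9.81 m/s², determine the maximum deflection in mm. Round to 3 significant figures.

k = Gd⁴/(8D³N_a) = (80.6×10³)(3.3⁴)/(8·23.0³·6) = 16.367 N/mm
W = mg = 1.1 × 9.81 = 10.791 N
½kδ² − Wδ − Wh = 0 → δ = (W + √(W² + 2kWh))/k
δ = (10.791 + √(116.45 + 122571))/16.367 = (10.791 + 350.27)/16.367 = 22.06 mm

22.1 mm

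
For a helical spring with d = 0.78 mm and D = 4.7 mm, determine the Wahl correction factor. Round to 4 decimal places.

C = D/d = 4.7/0.78 = 6.0256
K_W = (4C−1)/(4C−4) + 0.615/C = 23.103/20.103 + 0.1021 = 1.2513

1.2513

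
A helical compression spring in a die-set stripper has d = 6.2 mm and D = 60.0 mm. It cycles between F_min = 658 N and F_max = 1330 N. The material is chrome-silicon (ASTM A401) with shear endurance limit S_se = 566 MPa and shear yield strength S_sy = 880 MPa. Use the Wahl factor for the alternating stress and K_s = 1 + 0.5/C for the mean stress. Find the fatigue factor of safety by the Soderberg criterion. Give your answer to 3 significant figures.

0.834

C = D/d = 60.0/6.2 = 9.6774; K_W = (4C−1)/(4C−4)+0.615/C = 1.1500; K_s = 1+0.5/C = 1.0517
F_a = (F_max−F_min)/2 = 336 N; F_m = (F_max+F_min)/2 = 994 N
τ_a = K_W·8F_aD/(πd³) = 1.1500 × 215.4 = 247.71 MPa
τ_m = K_s·8F_mD/(πd³) = 1.0517 × 637.24 = 670.16 MPa
Soderberg: 1/n_f = τ_a/S_se + τ_m/S_sy = 247.71/566 + 670.16/880 = 0.43765 + 0.76155 = 1.1992
n_f = 1/1.1992 = 0.8339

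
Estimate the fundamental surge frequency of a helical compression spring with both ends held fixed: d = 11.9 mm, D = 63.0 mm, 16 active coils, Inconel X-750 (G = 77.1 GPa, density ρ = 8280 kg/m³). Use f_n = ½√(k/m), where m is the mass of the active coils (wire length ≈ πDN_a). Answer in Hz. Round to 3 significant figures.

64.4 Hz

k = Gd⁴/(8D³N_a) = (77.1×10³)(11.9⁴)/(8·63.0³·16) = 48.307 N/mm = 48307 N/m
Wire length L = πDN_a = π·63.0·16 = 3166.7 mm
m = ρ·(πd²/4)·L = 8280 × 111.22×10⁻⁶ m² × 3.1667 m = 2.9162 kg
f_n = ½√(k/m) = 0.5·√(48307/2.9162) = 0.5·√(16565) = 64.352 Hz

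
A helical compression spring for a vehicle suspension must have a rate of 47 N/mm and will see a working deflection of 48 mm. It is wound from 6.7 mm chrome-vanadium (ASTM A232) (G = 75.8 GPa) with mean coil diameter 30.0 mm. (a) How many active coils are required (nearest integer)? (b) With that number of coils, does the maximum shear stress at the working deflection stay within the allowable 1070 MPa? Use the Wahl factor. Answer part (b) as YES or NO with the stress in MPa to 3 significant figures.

N_a = Gd⁴/(8D³k) = (75.8×10³)(6.7⁴)/(8·30.0³·47) = 15.05 → N_a = 15
Actual rate k = Gd⁴/(8D³·15) = 47.144 N/mm
Working load F = kδ = 47.144·48 = 2262.9 N
C = 30.0/6.7 = 4.4776; K_W = (4C−1)/(4C−4)+0.615/C = 1.3530
τ_max = K_W·8FD/(πd³) = 1.3530·574.78 = 777.69 MPa
τ_max ≤ 1070 MPa → acceptable

(a) 15 coils; (b) YES, τ_max = 778 MPa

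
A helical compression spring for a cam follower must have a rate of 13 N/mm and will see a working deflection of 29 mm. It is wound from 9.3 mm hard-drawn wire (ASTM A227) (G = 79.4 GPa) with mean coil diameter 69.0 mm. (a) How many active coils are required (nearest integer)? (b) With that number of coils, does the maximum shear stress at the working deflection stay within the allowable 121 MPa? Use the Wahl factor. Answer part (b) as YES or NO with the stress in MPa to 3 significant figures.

(a) 17 coils; (b) YES, τ_max = 101 MPa

N_a = Gd⁴/(8D³k) = (79.4×10³)(9.3⁴)/(8·69.0³·13) = 17.38 → N_a = 17
Actual rate k = Gd⁴/(8D³·17) = 13.294 N/mm
Working load F = kδ = 13.294·29 = 385.54 N
C = 69.0/9.3 = 7.4194; K_W = (4C−1)/(4C−4)+0.615/C = 1.1997
τ_max = K_W·8FD/(πd³) = 1.1997·84.218 = 101.04 MPa
τ_max ≤ 121 MPa → acceptable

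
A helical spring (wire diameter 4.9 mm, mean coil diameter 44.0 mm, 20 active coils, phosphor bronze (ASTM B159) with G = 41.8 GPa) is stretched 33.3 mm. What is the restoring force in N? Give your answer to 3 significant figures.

k = Gd⁴/(8D³N_a) = (41.8×10³)(4.9⁴)/(8·44.0³·20) = 1.768 N/mm
F = k·δ = 1.768 × 33.3 = 58.874 N

58.9 N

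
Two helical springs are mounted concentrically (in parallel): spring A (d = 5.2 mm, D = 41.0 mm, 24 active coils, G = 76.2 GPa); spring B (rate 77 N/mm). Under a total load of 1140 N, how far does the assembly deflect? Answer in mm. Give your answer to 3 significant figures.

14.0 mm

k_A = Gd⁴/(8D³N_a) = (76.2×10³)(5.2⁴)/(8·41.0³·24) = 4.2103 N/mm
Parallel: k_eq = 4.2103 + 77 = 81.21 N/mm
δ = F/k_eq = 1140/81.21 = 14.038 mm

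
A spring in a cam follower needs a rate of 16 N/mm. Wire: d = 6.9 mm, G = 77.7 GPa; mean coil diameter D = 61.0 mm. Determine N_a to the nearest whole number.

6

N_a = Gd⁴/(8D³k) = (77.7×10³ × 6.9⁴)/(8 × 61.0³ × 16)
    = 1.76124e+08 / 2.90536e+07 = 6.062 → 6 coils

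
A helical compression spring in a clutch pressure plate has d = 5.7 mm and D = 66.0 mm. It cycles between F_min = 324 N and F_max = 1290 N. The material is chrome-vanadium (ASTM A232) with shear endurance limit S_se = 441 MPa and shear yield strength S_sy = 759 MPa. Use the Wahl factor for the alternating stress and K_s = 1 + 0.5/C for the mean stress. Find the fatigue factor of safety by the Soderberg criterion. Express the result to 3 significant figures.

0.471

C = D/d = 66.0/5.7 = 11.5789; K_W = (4C−1)/(4C−4)+0.615/C = 1.1240; K_s = 1+0.5/C = 1.0432
F_a = (F_max−F_min)/2 = 483 N; F_m = (F_max+F_min)/2 = 807 N
τ_a = K_W·8F_aD/(πd³) = 1.1240 × 438.34 = 492.69 MPa
τ_m = K_s·8F_mD/(πd³) = 1.0432 × 732.37 = 764 MPa
Soderberg: 1/n_f = τ_a/S_se + τ_m/S_sy = 492.69/441 + 764/759 = 1.11722 + 1.00659 = 2.1238
n_f = 1/2.1238 = 0.4709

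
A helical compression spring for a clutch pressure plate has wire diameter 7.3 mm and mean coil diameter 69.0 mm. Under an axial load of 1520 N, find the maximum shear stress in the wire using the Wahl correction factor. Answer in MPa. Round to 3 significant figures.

Spring index C = D/d = 69.0/7.3 = 9.4521
K_W = (4C−1)/(4C−4) + 0.615/C = 36.808/33.808 + 0.0651 = 1.1538
τ₀ = 8FD/(πd³) = 8·1520·69.0/(π·7.3³) = 839040/1222.1 = 686.54 MPa
τ_max = K·τ₀ = 1.1538 × 686.54 = 792.13 MPa

792 MPa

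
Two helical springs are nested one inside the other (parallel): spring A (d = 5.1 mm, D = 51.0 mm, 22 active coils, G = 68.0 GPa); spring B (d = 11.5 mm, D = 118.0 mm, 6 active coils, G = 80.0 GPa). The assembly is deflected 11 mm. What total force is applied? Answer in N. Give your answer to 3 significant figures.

k_A = Gd⁴/(8D³N_a) = (68.0×10³)(5.1⁴)/(8·51.0³·22) = 1.9705 N/mm
k_B = Gd⁴/(8D³N_a) = (80.0×10³)(11.5⁴)/(8·118.0³·6) = 17.742 N/mm
Parallel: k_eq = 1.9705 + 17.742 = 19.712 N/mm
F = k_eq·δ = 19.712·11 = 216.83 N

217 N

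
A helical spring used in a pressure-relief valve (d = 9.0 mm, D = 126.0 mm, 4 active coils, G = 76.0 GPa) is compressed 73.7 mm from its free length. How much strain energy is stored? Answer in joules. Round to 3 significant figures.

k = Gd⁴/(8D³N_a) = (76.0×10³)(9.0⁴)/(8·126.0³·4) = 7.7897 N/mm
U = ½kδ² = 0.5 × 7.7897 × 73.7² = 21156 N·mm = 21.156 J

21.2 J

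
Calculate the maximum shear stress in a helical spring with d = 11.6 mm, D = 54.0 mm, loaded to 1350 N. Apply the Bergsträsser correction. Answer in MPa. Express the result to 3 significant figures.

Spring index C = D/d = 54.0/11.6 = 4.6552
K_B = (4C+2)/(4C−3) = 20.621/15.621 = 1.3201
τ₀ = 8FD/(πd³) = 8·1350·54.0/(π·11.6³) = 583200/4903.7 = 118.93 MPa
τ_max = K·τ₀ = 1.3201 × 118.93 = 157 MPa

157 MPa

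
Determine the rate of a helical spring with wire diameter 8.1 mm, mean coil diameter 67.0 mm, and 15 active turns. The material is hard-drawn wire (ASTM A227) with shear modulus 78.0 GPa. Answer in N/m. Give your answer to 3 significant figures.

k = Gd⁴/(8D³N_a) = (78.0×10³ × 8.1⁴) / (8 × 67.0³ × 15)
  = 3.35764e+08 / 3.60916e+07 = 9.3031 N/mm = 9303.1 N/m

9300 N/m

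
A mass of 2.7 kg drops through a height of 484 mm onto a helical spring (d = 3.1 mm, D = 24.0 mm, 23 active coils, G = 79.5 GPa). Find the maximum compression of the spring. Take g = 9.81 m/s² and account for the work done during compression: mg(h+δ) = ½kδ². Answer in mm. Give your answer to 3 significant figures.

k = Gd⁴/(8D³N_a) = (79.5×10³)(3.1⁴)/(8·24.0³·23) = 2.8864 N/mm
W = mg = 2.7 × 9.81 = 26.487 N
½kδ² − Wδ − Wh = 0 → δ = (W + √(W² + 2kWh))/k
δ = (26.487 + √(701.56 + 74006.6))/2.8864 = (26.487 + 273.33)/2.8864 = 103.87 mm

104 mm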